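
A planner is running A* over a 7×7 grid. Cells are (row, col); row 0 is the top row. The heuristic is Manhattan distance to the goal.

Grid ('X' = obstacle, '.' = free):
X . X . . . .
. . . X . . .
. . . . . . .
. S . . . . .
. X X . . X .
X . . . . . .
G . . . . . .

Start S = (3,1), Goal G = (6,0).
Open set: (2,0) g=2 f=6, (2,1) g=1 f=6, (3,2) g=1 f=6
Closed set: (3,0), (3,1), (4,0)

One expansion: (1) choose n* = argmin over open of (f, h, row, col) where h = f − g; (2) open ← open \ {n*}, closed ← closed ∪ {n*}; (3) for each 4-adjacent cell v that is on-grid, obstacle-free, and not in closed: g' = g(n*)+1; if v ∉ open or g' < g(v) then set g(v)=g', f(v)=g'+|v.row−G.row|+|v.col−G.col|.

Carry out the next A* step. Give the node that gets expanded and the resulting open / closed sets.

step 1: expand (2,0) (f=6, h=4) → closed; open now [(1,0) g=3 f=8, (2,1) g=1 f=6, (3,2) g=1 f=6]

expanded=(2,0); open=[(1,0) g=3 f=8, (2,1) g=1 f=6, (3,2) g=1 f=6]; closed=[(2,0), (3,0), (3,1), (4,0)]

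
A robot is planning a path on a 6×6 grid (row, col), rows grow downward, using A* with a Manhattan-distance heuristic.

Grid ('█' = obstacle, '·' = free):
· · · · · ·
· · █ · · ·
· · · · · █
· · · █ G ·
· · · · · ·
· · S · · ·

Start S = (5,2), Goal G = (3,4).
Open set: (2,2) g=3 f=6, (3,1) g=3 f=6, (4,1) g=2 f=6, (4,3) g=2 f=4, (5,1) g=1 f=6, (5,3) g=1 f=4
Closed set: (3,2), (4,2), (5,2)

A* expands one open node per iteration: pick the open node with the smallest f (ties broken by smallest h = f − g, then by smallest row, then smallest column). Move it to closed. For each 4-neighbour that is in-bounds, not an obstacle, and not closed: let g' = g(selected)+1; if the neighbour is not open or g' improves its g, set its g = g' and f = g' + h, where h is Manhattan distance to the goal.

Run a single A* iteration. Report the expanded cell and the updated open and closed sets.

expanded=(4,3); open=[(2,2) g=3 f=6, (3,1) g=3 f=6, (4,1) g=2 f=6, (4,4) g=3 f=4, (5,1) g=1 f=6, (5,3) g=1 f=4]; closed=[(3,2), (4,2), (4,3), (5,2)]

step 1: expand (4,3) (f=4, h=2) → closed; open now [(2,2) g=3 f=6, (3,1) g=3 f=6, (4,1) g=2 f=6, (4,4) g=3 f=4, (5,1) g=1 f=6, (5,3) g=1 f=4]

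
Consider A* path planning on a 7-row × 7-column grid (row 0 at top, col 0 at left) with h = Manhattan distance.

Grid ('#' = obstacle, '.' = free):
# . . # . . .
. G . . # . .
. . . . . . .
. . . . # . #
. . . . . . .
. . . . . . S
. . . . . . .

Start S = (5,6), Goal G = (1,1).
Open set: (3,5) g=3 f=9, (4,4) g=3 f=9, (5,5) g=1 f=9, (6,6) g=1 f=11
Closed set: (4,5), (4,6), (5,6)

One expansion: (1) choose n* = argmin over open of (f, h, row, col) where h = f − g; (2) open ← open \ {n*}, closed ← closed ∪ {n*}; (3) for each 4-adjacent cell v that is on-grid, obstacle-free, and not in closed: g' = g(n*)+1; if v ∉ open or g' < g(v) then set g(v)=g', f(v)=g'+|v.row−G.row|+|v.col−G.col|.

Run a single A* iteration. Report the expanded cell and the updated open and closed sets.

step 1: expand (3,5) (f=9, h=6) → closed; open now [(2,5) g=4 f=9, (4,4) g=3 f=9, (5,5) g=1 f=9, (6,6) g=1 f=11]

expanded=(3,5); open=[(2,5) g=4 f=9, (4,4) g=3 f=9, (5,5) g=1 f=9, (6,6) g=1 f=11]; closed=[(3,5), (4,5), (4,6), (5,6)]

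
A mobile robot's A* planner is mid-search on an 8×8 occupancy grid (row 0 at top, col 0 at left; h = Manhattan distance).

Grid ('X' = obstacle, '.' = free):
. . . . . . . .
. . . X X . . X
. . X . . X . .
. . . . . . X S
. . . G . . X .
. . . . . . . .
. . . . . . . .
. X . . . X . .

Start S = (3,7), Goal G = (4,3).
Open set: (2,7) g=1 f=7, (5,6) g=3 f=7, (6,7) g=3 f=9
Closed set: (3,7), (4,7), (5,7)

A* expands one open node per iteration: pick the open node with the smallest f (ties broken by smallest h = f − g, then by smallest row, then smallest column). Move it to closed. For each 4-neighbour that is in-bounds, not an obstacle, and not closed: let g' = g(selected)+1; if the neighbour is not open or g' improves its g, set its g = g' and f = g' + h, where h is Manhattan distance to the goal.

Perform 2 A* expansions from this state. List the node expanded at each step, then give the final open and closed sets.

order=[(5,6) → (5,5)]; open=[(2,7) g=1 f=7, (4,5) g=5 f=7, (5,4) g=5 f=7, (6,5) g=5 f=9, (6,6) g=4 f=9, (6,7) g=3 f=9]; closed=[(3,7), (4,7), (5,5), (5,6), (5,7)]

step 1: expand (5,6) (f=7, h=4) → closed; open now [(2,7) g=1 f=7, (5,5) g=4 f=7, (6,6) g=4 f=9, (6,7) g=3 f=9]
step 2: expand (5,5) (f=7, h=3) → closed; open now [(2,7) g=1 f=7, (4,5) g=5 f=7, (5,4) g=5 f=7, (6,5) g=5 f=9, (6,6) g=4 f=9, (6,7) g=3 f=9]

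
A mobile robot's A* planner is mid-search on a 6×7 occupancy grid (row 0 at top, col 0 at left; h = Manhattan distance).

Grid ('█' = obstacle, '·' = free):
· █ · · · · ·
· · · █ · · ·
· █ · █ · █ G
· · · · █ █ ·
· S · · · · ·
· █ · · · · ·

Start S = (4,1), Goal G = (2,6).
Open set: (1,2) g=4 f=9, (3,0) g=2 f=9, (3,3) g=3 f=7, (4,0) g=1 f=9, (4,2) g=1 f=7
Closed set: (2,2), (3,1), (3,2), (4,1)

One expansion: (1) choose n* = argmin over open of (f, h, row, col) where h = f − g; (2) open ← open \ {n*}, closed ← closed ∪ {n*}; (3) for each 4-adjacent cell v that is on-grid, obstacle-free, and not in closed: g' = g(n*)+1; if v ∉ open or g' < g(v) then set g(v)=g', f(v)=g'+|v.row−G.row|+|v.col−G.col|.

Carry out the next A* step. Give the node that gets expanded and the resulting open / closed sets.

expanded=(3,3); open=[(1,2) g=4 f=9, (3,0) g=2 f=9, (4,0) g=1 f=9, (4,2) g=1 f=7, (4,3) g=4 f=9]; closed=[(2,2), (3,1), (3,2), (3,3), (4,1)]

step 1: expand (3,3) (f=7, h=4) → closed; open now [(1,2) g=4 f=9, (3,0) g=2 f=9, (4,0) g=1 f=9, (4,2) g=1 f=7, (4,3) g=4 f=9]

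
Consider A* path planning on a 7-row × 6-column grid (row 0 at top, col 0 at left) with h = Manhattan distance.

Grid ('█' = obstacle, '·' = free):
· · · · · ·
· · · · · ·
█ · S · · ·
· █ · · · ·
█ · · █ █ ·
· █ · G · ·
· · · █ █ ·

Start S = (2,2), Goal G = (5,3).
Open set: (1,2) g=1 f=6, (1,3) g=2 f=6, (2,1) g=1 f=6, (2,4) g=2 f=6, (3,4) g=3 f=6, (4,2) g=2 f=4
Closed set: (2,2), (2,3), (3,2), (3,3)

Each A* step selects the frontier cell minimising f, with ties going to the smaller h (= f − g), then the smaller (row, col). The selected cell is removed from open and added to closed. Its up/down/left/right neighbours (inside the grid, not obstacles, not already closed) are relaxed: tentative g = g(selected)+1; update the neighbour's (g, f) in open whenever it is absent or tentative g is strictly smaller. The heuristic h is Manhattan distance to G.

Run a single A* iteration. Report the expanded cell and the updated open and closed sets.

expanded=(4,2); open=[(1,2) g=1 f=6, (1,3) g=2 f=6, (2,1) g=1 f=6, (2,4) g=2 f=6, (3,4) g=3 f=6, (4,1) g=3 f=6, (5,2) g=3 f=4]; closed=[(2,2), (2,3), (3,2), (3,3), (4,2)]

step 1: expand (4,2) (f=4, h=2) → closed; open now [(1,2) g=1 f=6, (1,3) g=2 f=6, (2,1) g=1 f=6, (2,4) g=2 f=6, (3,4) g=3 f=6, (4,1) g=3 f=6, (5,2) g=3 f=4]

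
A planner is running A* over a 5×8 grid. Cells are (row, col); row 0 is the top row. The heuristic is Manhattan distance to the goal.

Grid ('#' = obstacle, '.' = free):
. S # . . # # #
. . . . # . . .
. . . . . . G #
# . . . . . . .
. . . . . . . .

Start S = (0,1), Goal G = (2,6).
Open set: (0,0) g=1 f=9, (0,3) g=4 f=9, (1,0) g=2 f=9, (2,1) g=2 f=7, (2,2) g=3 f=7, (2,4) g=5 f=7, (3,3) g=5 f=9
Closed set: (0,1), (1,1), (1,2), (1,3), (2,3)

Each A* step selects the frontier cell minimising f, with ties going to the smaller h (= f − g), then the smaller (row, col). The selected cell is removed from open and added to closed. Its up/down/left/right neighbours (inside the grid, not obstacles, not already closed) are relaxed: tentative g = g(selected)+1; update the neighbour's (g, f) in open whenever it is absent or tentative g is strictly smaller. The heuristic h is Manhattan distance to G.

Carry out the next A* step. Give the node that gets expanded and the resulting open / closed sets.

expanded=(2,4); open=[(0,0) g=1 f=9, (0,3) g=4 f=9, (1,0) g=2 f=9, (2,1) g=2 f=7, (2,2) g=3 f=7, (2,5) g=6 f=7, (3,3) g=5 f=9, (3,4) g=6 f=9]; closed=[(0,1), (1,1), (1,2), (1,3), (2,3), (2,4)]

step 1: expand (2,4) (f=7, h=2) → closed; open now [(0,0) g=1 f=9, (0,3) g=4 f=9, (1,0) g=2 f=9, (2,1) g=2 f=7, (2,2) g=3 f=7, (2,5) g=6 f=7, (3,3) g=5 f=9, (3,4) g=6 f=9]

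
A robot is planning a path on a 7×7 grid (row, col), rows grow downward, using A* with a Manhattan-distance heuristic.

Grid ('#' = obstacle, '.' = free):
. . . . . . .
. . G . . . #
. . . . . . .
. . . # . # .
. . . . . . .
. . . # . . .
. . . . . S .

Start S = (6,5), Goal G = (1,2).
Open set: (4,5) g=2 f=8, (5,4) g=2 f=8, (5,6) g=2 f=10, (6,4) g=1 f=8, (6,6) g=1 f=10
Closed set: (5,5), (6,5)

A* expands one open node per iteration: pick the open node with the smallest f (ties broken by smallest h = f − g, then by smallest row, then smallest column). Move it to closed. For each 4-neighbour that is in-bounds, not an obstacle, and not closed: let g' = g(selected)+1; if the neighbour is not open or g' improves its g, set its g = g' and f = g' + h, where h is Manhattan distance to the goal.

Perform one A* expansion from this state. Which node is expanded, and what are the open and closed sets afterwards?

step 1: expand (4,5) (f=8, h=6) → closed; open now [(4,4) g=3 f=8, (4,6) g=3 f=10, (5,4) g=2 f=8, (5,6) g=2 f=10, (6,4) g=1 f=8, (6,6) g=1 f=10]

expanded=(4,5); open=[(4,4) g=3 f=8, (4,6) g=3 f=10, (5,4) g=2 f=8, (5,6) g=2 f=10, (6,4) g=1 f=8, (6,6) g=1 f=10]; closed=[(4,5), (5,5), (6,5)]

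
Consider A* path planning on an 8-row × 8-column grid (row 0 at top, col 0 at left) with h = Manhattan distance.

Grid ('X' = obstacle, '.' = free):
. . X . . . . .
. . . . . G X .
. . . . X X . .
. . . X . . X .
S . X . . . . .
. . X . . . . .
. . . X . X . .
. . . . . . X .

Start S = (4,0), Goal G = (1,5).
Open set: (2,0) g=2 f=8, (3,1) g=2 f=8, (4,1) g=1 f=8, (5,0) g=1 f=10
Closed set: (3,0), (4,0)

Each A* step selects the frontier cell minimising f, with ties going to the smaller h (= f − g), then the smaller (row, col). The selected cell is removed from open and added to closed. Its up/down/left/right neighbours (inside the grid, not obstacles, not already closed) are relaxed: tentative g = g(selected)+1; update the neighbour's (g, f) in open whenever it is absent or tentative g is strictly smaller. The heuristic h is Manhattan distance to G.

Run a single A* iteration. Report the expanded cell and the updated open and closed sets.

expanded=(2,0); open=[(1,0) g=3 f=8, (2,1) g=3 f=8, (3,1) g=2 f=8, (4,1) g=1 f=8, (5,0) g=1 f=10]; closed=[(2,0), (3,0), (4,0)]

step 1: expand (2,0) (f=8, h=6) → closed; open now [(1,0) g=3 f=8, (2,1) g=3 f=8, (3,1) g=2 f=8, (4,1) g=1 f=8, (5,0) g=1 f=10]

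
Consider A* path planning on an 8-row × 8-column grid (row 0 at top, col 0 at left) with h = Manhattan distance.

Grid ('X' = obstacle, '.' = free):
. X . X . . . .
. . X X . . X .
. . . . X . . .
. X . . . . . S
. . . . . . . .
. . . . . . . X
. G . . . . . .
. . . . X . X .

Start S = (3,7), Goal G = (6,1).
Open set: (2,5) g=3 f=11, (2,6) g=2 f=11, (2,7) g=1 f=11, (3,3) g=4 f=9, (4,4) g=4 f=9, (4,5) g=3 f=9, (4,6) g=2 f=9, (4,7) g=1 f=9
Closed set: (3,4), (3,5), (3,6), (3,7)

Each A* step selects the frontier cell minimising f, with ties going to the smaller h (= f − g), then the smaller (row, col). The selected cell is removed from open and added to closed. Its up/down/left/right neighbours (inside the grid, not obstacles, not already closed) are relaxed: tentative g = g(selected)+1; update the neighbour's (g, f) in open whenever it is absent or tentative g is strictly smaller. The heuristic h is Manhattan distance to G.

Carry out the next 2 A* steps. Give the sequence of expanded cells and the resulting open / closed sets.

order=[(3,3) → (3,2)]; open=[(2,2) g=6 f=11, (2,3) g=5 f=11, (2,5) g=3 f=11, (2,6) g=2 f=11, (2,7) g=1 f=11, (4,2) g=6 f=9, (4,3) g=5 f=9, (4,4) g=4 f=9, (4,5) g=3 f=9, (4,6) g=2 f=9, (4,7) g=1 f=9]; closed=[(3,2), (3,3), (3,4), (3,5), (3,6), (3,7)]

step 1: expand (3,3) (f=9, h=5) → closed; open now [(2,3) g=5 f=11, (2,5) g=3 f=11, (2,6) g=2 f=11, (2,7) g=1 f=11, (3,2) g=5 f=9, (4,3) g=5 f=9, (4,4) g=4 f=9, (4,5) g=3 f=9, (4,6) g=2 f=9, (4,7) g=1 f=9]
step 2: expand (3,2) (f=9, h=4) → closed; open now [(2,2) g=6 f=11, (2,3) g=5 f=11, (2,5) g=3 f=11, (2,6) g=2 f=11, (2,7) g=1 f=11, (4,2) g=6 f=9, (4,3) g=5 f=9, (4,4) g=4 f=9, (4,5) g=3 f=9, (4,6) g=2 f=9, (4,7) g=1 f=9]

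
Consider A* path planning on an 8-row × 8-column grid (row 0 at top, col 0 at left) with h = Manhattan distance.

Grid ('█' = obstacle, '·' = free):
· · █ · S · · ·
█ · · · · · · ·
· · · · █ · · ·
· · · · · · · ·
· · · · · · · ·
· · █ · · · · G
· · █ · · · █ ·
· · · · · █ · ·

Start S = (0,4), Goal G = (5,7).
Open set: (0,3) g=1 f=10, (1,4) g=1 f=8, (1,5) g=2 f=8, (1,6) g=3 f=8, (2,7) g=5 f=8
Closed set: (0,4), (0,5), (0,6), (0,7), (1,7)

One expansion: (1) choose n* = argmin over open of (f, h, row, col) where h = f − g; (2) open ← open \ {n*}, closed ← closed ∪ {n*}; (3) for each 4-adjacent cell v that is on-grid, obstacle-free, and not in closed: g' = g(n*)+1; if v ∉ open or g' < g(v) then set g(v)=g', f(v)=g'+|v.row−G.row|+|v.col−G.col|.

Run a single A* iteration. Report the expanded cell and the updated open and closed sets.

step 1: expand (2,7) (f=8, h=3) → closed; open now [(0,3) g=1 f=10, (1,4) g=1 f=8, (1,5) g=2 f=8, (1,6) g=3 f=8, (2,6) g=6 f=10, (3,7) g=6 f=8]

expanded=(2,7); open=[(0,3) g=1 f=10, (1,4) g=1 f=8, (1,5) g=2 f=8, (1,6) g=3 f=8, (2,6) g=6 f=10, (3,7) g=6 f=8]; closed=[(0,4), (0,5), (0,6), (0,7), (1,7), (2,7)]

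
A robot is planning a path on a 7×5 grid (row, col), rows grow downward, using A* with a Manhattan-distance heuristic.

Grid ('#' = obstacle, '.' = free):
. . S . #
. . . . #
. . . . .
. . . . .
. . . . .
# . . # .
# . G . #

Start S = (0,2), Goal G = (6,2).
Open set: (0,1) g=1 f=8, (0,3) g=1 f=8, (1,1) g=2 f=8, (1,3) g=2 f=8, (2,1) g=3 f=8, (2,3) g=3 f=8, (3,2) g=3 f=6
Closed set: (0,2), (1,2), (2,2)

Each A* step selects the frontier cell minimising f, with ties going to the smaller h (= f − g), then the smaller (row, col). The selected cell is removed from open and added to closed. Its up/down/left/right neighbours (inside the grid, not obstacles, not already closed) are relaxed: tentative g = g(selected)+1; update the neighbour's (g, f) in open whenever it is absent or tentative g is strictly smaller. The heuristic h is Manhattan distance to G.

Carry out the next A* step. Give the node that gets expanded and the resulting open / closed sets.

step 1: expand (3,2) (f=6, h=3) → closed; open now [(0,1) g=1 f=8, (0,3) g=1 f=8, (1,1) g=2 f=8, (1,3) g=2 f=8, (2,1) g=3 f=8, (2,3) g=3 f=8, (3,1) g=4 f=8, (3,3) g=4 f=8, (4,2) g=4 f=6]

expanded=(3,2); open=[(0,1) g=1 f=8, (0,3) g=1 f=8, (1,1) g=2 f=8, (1,3) g=2 f=8, (2,1) g=3 f=8, (2,3) g=3 f=8, (3,1) g=4 f=8, (3,3) g=4 f=8, (4,2) g=4 f=6]; closed=[(0,2), (1,2), (2,2), (3,2)]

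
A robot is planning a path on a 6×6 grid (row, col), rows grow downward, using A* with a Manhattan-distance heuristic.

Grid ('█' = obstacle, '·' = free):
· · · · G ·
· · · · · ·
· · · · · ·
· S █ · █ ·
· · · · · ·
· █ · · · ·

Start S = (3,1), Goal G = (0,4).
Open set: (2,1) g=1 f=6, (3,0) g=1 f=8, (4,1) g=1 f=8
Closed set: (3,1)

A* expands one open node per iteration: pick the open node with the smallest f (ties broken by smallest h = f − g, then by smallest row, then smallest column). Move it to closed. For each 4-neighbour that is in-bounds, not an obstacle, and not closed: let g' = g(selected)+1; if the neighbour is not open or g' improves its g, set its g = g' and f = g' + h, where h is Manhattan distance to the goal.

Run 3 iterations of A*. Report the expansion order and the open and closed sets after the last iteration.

order=[(2,1) → (1,1) → (0,1)]; open=[(0,0) g=4 f=8, (0,2) g=4 f=6, (1,0) g=3 f=8, (1,2) g=3 f=6, (2,0) g=2 f=8, (2,2) g=2 f=6, (3,0) g=1 f=8, (4,1) g=1 f=8]; closed=[(0,1), (1,1), (2,1), (3,1)]

step 1: expand (2,1) (f=6, h=5) → closed; open now [(1,1) g=2 f=6, (2,0) g=2 f=8, (2,2) g=2 f=6, (3,0) g=1 f=8, (4,1) g=1 f=8]
step 2: expand (1,1) (f=6, h=4) → closed; open now [(0,1) g=3 f=6, (1,0) g=3 f=8, (1,2) g=3 f=6, (2,0) g=2 f=8, (2,2) g=2 f=6, (3,0) g=1 f=8, (4,1) g=1 f=8]
step 3: expand (0,1) (f=6, h=3) → closed; open now [(0,0) g=4 f=8, (0,2) g=4 f=6, (1,0) g=3 f=8, (1,2) g=3 f=6, (2,0) g=2 f=8, (2,2) g=2 f=6, (3,0) g=1 f=8, (4,1) g=1 f=8]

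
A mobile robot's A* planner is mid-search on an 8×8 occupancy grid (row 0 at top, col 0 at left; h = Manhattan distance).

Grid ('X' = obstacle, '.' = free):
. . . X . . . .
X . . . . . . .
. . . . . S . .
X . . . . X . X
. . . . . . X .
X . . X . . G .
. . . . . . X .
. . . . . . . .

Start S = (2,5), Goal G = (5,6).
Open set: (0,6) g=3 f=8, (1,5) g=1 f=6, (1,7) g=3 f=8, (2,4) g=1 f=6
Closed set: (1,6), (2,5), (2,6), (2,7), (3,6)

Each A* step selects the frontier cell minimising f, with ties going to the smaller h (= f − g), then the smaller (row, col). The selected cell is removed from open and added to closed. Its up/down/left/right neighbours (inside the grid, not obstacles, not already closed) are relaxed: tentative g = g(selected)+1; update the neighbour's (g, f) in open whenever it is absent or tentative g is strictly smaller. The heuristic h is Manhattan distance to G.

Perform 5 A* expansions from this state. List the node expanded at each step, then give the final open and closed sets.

order=[(1,5) → (2,4) → (3,4) → (4,4) → (4,5)]; open=[(0,5) g=2 f=8, (0,6) g=3 f=8, (1,4) g=2 f=8, (1,7) g=3 f=8, (2,3) g=2 f=8, (3,3) g=3 f=8, (4,3) g=4 f=8, (5,4) g=4 f=6, (5,5) g=5 f=6]; closed=[(1,5), (1,6), (2,4), (2,5), (2,6), (2,7), (3,4), (3,6), (4,4), (4,5)]

step 1: expand (1,5) (f=6, h=5) → closed; open now [(0,5) g=2 f=8, (0,6) g=3 f=8, (1,4) g=2 f=8, (1,7) g=3 f=8, (2,4) g=1 f=6]
step 2: expand (2,4) (f=6, h=5) → closed; open now [(0,5) g=2 f=8, (0,6) g=3 f=8, (1,4) g=2 f=8, (1,7) g=3 f=8, (2,3) g=2 f=8, (3,4) g=2 f=6]
step 3: expand (3,4) (f=6, h=4) → closed; open now [(0,5) g=2 f=8, (0,6) g=3 f=8, (1,4) g=2 f=8, (1,7) g=3 f=8, (2,3) g=2 f=8, (3,3) g=3 f=8, (4,4) g=3 f=6]
step 4: expand (4,4) (f=6, h=3) → closed; open now [(0,5) g=2 f=8, (0,6) g=3 f=8, (1,4) g=2 f=8, (1,7) g=3 f=8, (2,3) g=2 f=8, (3,3) g=3 f=8, (4,3) g=4 f=8, (4,5) g=4 f=6, (5,4) g=4 f=6]
step 5: expand (4,5) (f=6, h=2) → closed; open now [(0,5) g=2 f=8, (0,6) g=3 f=8, (1,4) g=2 f=8, (1,7) g=3 f=8, (2,3) g=2 f=8, (3,3) g=3 f=8, (4,3) g=4 f=8, (5,4) g=4 f=6, (5,5) g=5 f=6]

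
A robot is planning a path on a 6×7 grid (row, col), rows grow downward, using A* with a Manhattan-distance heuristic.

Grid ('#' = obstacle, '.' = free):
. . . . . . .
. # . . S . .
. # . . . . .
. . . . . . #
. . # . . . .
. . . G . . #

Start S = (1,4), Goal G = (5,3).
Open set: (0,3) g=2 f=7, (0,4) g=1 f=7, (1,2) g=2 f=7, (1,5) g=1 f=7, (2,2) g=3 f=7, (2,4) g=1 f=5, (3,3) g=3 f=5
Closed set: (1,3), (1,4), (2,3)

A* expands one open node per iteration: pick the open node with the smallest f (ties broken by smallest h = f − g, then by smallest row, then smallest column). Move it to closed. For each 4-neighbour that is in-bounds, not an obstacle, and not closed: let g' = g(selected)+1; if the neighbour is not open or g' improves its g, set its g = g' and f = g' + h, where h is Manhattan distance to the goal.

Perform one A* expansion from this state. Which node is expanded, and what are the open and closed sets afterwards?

expanded=(3,3); open=[(0,3) g=2 f=7, (0,4) g=1 f=7, (1,2) g=2 f=7, (1,5) g=1 f=7, (2,2) g=3 f=7, (2,4) g=1 f=5, (3,2) g=4 f=7, (3,4) g=4 f=7, (4,3) g=4 f=5]; closed=[(1,3), (1,4), (2,3), (3,3)]

step 1: expand (3,3) (f=5, h=2) → closed; open now [(0,3) g=2 f=7, (0,4) g=1 f=7, (1,2) g=2 f=7, (1,5) g=1 f=7, (2,2) g=3 f=7, (2,4) g=1 f=5, (3,2) g=4 f=7, (3,4) g=4 f=7, (4,3) g=4 f=5]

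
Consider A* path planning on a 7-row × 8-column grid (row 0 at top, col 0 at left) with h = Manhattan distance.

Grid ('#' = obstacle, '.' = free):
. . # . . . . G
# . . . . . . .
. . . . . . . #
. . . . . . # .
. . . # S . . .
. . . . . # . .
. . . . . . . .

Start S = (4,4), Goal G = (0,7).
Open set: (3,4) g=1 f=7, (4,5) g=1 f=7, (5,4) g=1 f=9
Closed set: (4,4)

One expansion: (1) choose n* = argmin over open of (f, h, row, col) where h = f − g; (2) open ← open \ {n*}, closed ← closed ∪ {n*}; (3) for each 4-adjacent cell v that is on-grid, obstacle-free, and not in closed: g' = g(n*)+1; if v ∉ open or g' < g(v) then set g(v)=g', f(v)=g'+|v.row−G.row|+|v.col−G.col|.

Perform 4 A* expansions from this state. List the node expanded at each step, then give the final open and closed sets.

order=[(3,4) → (2,4) → (1,4) → (0,4)]; open=[(0,3) g=5 f=9, (0,5) g=5 f=7, (1,3) g=4 f=9, (1,5) g=4 f=7, (2,3) g=3 f=9, (2,5) g=3 f=7, (3,3) g=2 f=9, (3,5) g=2 f=7, (4,5) g=1 f=7, (5,4) g=1 f=9]; closed=[(0,4), (1,4), (2,4), (3,4), (4,4)]

step 1: expand (3,4) (f=7, h=6) → closed; open now [(2,4) g=2 f=7, (3,3) g=2 f=9, (3,5) g=2 f=7, (4,5) g=1 f=7, (5,4) g=1 f=9]
step 2: expand (2,4) (f=7, h=5) → closed; open now [(1,4) g=3 f=7, (2,3) g=3 f=9, (2,5) g=3 f=7, (3,3) g=2 f=9, (3,5) g=2 f=7, (4,5) g=1 f=7, (5,4) g=1 f=9]
step 3: expand (1,4) (f=7, h=4) → closed; open now [(0,4) g=4 f=7, (1,3) g=4 f=9, (1,5) g=4 f=7, (2,3) g=3 f=9, (2,5) g=3 f=7, (3,3) g=2 f=9, (3,5) g=2 f=7, (4,5) g=1 f=7, (5,4) g=1 f=9]
step 4: expand (0,4) (f=7, h=3) → closed; open now [(0,3) g=5 f=9, (0,5) g=5 f=7, (1,3) g=4 f=9, (1,5) g=4 f=7, (2,3) g=3 f=9, (2,5) g=3 f=7, (3,3) g=2 f=9, (3,5) g=2 f=7, (4,5) g=1 f=7, (5,4) g=1 f=9]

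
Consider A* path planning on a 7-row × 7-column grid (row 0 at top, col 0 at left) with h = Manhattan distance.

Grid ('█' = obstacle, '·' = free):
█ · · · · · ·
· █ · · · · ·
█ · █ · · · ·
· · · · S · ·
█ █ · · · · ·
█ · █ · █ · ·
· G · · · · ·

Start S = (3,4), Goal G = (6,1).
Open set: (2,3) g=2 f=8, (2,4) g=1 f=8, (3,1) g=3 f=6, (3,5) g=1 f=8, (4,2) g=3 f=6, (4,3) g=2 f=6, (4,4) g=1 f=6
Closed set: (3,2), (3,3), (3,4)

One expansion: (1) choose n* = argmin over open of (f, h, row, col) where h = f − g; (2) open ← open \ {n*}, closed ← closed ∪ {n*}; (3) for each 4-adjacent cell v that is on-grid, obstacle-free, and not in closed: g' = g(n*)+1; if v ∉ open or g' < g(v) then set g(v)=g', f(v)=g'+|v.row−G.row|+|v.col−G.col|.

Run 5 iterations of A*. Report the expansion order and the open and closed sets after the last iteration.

step 1: expand (3,1) (f=6, h=3) → closed; open now [(2,1) g=4 f=8, (2,3) g=2 f=8, (2,4) g=1 f=8, (3,0) g=4 f=8, (3,5) g=1 f=8, (4,2) g=3 f=6, (4,3) g=2 f=6, (4,4) g=1 f=6]
step 2: expand (4,2) (f=6, h=3) → closed; open now [(2,1) g=4 f=8, (2,3) g=2 f=8, (2,4) g=1 f=8, (3,0) g=4 f=8, (3,5) g=1 f=8, (4,3) g=2 f=6, (4,4) g=1 f=6]
step 3: expand (4,3) (f=6, h=4) → closed; open now [(2,1) g=4 f=8, (2,3) g=2 f=8, (2,4) g=1 f=8, (3,0) g=4 f=8, (3,5) g=1 f=8, (4,4) g=1 f=6, (5,3) g=3 f=6]
step 4: expand (5,3) (f=6, h=3) → closed; open now [(2,1) g=4 f=8, (2,3) g=2 f=8, (2,4) g=1 f=8, (3,0) g=4 f=8, (3,5) g=1 f=8, (4,4) g=1 f=6, (6,3) g=4 f=6]
step 5: expand (6,3) (f=6, h=2) → closed; open now [(2,1) g=4 f=8, (2,3) g=2 f=8, (2,4) g=1 f=8, (3,0) g=4 f=8, (3,5) g=1 f=8, (4,4) g=1 f=6, (6,2) g=5 f=6, (6,4) g=5 f=8]

order=[(3,1) → (4,2) → (4,3) → (5,3) → (6,3)]; open=[(2,1) g=4 f=8, (2,3) g=2 f=8, (2,4) g=1 f=8, (3,0) g=4 f=8, (3,5) g=1 f=8, (4,4) g=1 f=6, (6,2) g=5 f=6, (6,4) g=5 f=8]; closed=[(3,1), (3,2), (3,3), (3,4), (4,2), (4,3), (5,3), (6,3)]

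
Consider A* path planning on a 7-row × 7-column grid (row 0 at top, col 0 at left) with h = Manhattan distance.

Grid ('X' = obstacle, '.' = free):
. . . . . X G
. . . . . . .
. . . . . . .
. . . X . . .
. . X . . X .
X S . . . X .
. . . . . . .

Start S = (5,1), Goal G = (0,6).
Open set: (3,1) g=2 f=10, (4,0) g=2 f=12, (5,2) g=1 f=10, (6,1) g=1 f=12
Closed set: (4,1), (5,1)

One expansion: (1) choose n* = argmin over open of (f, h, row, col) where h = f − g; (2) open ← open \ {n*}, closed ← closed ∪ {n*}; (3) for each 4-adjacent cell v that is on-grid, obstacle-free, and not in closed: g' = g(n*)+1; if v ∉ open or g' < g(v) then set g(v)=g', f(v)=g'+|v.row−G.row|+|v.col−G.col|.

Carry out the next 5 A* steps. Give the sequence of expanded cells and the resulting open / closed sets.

step 1: expand (3,1) (f=10, h=8) → closed; open now [(2,1) g=3 f=10, (3,0) g=3 f=12, (3,2) g=3 f=10, (4,0) g=2 f=12, (5,2) g=1 f=10, (6,1) g=1 f=12]
step 2: expand (2,1) (f=10, h=7) → closed; open now [(1,1) g=4 f=10, (2,0) g=4 f=12, (2,2) g=4 f=10, (3,0) g=3 f=12, (3,2) g=3 f=10, (4,0) g=2 f=12, (5,2) g=1 f=10, (6,1) g=1 f=12]
step 3: expand (1,1) (f=10, h=6) → closed; open now [(0,1) g=5 f=10, (1,0) g=5 f=12, (1,2) g=5 f=10, (2,0) g=4 f=12, (2,2) g=4 f=10, (3,0) g=3 f=12, (3,2) g=3 f=10, (4,0) g=2 f=12, (5,2) g=1 f=10, (6,1) g=1 f=12]
step 4: expand (0,1) (f=10, h=5) → closed; open now [(0,0) g=6 f=12, (0,2) g=6 f=10, (1,0) g=5 f=12, (1,2) g=5 f=10, (2,0) g=4 f=12, (2,2) g=4 f=10, (3,0) g=3 f=12, (3,2) g=3 f=10, (4,0) g=2 f=12, (5,2) g=1 f=10, (6,1) g=1 f=12]
step 5: expand (0,2) (f=10, h=4) → closed; open now [(0,0) g=6 f=12, (0,3) g=7 f=10, (1,0) g=5 f=12, (1,2) g=5 f=10, (2,0) g=4 f=12, (2,2) g=4 f=10, (3,0) g=3 f=12, (3,2) g=3 f=10, (4,0) g=2 f=12, (5,2) g=1 f=10, (6,1) g=1 f=12]

order=[(3,1) → (2,1) → (1,1) → (0,1) → (0,2)]; open=[(0,0) g=6 f=12, (0,3) g=7 f=10, (1,0) g=5 f=12, (1,2) g=5 f=10, (2,0) g=4 f=12, (2,2) g=4 f=10, (3,0) g=3 f=12, (3,2) g=3 f=10, (4,0) g=2 f=12, (5,2) g=1 f=10, (6,1) g=1 f=12]; closed=[(0,1), (0,2), (1,1), (2,1), (3,1), (4,1), (5,1)]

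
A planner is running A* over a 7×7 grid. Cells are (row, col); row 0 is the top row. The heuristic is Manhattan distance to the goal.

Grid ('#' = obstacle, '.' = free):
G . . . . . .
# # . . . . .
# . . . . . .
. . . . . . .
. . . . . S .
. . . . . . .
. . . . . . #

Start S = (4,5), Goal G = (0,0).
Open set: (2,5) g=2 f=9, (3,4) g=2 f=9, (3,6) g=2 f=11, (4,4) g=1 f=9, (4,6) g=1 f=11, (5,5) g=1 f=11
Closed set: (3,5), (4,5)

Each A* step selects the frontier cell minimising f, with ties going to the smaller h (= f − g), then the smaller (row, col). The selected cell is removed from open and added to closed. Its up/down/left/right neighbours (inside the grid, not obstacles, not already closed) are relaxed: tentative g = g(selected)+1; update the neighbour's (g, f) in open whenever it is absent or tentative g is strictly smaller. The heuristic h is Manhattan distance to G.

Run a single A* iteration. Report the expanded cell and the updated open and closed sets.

step 1: expand (2,5) (f=9, h=7) → closed; open now [(1,5) g=3 f=9, (2,4) g=3 f=9, (2,6) g=3 f=11, (3,4) g=2 f=9, (3,6) g=2 f=11, (4,4) g=1 f=9, (4,6) g=1 f=11, (5,5) g=1 f=11]

expanded=(2,5); open=[(1,5) g=3 f=9, (2,4) g=3 f=9, (2,6) g=3 f=11, (3,4) g=2 f=9, (3,6) g=2 f=11, (4,4) g=1 f=9, (4,6) g=1 f=11, (5,5) g=1 f=11]; closed=[(2,5), (3,5), (4,5)]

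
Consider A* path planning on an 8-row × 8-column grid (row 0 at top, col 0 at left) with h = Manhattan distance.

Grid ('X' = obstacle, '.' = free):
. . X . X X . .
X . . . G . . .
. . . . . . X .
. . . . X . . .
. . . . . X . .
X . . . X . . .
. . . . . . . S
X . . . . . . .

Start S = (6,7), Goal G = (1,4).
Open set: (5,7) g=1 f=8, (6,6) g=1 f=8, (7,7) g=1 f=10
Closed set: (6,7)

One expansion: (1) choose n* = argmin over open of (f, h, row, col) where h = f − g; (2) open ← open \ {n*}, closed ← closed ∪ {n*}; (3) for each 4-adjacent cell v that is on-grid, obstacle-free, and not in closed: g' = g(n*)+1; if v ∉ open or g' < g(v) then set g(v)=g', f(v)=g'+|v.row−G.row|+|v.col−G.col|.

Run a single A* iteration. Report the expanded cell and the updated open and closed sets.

expanded=(5,7); open=[(4,7) g=2 f=8, (5,6) g=2 f=8, (6,6) g=1 f=8, (7,7) g=1 f=10]; closed=[(5,7), (6,7)]

step 1: expand (5,7) (f=8, h=7) → closed; open now [(4,7) g=2 f=8, (5,6) g=2 f=8, (6,6) g=1 f=8, (7,7) g=1 f=10]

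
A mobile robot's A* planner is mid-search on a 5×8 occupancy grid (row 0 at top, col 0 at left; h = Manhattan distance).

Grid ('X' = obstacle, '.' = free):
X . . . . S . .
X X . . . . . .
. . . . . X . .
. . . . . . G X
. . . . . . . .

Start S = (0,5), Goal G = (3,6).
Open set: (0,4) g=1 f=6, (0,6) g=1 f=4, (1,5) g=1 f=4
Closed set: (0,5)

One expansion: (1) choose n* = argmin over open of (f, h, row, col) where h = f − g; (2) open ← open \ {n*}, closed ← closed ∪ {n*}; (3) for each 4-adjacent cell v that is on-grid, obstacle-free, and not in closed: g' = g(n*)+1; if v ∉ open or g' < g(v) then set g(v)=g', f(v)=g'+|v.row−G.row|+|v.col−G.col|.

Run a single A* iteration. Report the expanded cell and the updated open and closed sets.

expanded=(0,6); open=[(0,4) g=1 f=6, (0,7) g=2 f=6, (1,5) g=1 f=4, (1,6) g=2 f=4]; closed=[(0,5), (0,6)]

step 1: expand (0,6) (f=4, h=3) → closed; open now [(0,4) g=1 f=6, (0,7) g=2 f=6, (1,5) g=1 f=4, (1,6) g=2 f=4]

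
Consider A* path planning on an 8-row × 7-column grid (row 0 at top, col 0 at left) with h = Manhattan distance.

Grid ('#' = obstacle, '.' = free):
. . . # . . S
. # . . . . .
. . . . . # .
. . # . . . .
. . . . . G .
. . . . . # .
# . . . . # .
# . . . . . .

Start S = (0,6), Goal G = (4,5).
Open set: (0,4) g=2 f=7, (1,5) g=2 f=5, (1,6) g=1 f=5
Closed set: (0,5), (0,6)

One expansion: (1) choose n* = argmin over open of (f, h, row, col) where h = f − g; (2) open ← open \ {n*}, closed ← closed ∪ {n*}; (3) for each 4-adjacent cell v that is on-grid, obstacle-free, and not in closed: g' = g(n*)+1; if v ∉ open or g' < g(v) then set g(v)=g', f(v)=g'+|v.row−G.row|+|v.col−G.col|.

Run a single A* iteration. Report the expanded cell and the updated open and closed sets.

step 1: expand (1,5) (f=5, h=3) → closed; open now [(0,4) g=2 f=7, (1,4) g=3 f=7, (1,6) g=1 f=5]

expanded=(1,5); open=[(0,4) g=2 f=7, (1,4) g=3 f=7, (1,6) g=1 f=5]; closed=[(0,5), (0,6), (1,5)]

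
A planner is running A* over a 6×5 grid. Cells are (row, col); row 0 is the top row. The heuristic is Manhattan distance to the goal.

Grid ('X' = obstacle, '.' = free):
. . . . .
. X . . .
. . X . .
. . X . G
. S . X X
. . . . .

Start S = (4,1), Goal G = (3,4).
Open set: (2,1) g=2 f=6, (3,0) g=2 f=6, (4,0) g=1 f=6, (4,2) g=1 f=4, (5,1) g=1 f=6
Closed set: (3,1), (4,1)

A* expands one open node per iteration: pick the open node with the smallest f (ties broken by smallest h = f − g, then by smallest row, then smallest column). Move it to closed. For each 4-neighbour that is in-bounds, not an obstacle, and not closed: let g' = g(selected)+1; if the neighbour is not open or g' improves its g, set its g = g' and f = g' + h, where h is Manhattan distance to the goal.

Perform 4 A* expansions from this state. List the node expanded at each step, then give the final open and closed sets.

step 1: expand (4,2) (f=4, h=3) → closed; open now [(2,1) g=2 f=6, (3,0) g=2 f=6, (4,0) g=1 f=6, (5,1) g=1 f=6, (5,2) g=2 f=6]
step 2: expand (2,1) (f=6, h=4) → closed; open now [(2,0) g=3 f=8, (3,0) g=2 f=6, (4,0) g=1 f=6, (5,1) g=1 f=6, (5,2) g=2 f=6]
step 3: expand (3,0) (f=6, h=4) → closed; open now [(2,0) g=3 f=8, (4,0) g=1 f=6, (5,1) g=1 f=6, (5,2) g=2 f=6]
step 4: expand (5,2) (f=6, h=4) → closed; open now [(2,0) g=3 f=8, (4,0) g=1 f=6, (5,1) g=1 f=6, (5,3) g=3 f=6]

order=[(4,2) → (2,1) → (3,0) → (5,2)]; open=[(2,0) g=3 f=8, (4,0) g=1 f=6, (5,1) g=1 f=6, (5,3) g=3 f=6]; closed=[(2,1), (3,0), (3,1), (4,1), (4,2), (5,2)]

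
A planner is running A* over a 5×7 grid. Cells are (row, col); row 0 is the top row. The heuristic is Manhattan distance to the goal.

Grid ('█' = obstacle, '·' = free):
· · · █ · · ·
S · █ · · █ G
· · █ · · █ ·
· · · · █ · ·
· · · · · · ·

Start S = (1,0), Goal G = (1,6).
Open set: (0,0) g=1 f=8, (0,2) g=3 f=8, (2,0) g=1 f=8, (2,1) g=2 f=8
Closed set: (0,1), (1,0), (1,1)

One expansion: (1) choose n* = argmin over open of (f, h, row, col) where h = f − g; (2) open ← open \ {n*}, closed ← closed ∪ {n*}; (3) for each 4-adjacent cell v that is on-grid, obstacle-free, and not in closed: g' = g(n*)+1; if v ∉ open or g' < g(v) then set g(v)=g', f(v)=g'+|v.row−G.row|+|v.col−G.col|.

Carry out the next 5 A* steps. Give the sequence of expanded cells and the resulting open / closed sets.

step 1: expand (0,2) (f=8, h=5) → closed; open now [(0,0) g=1 f=8, (2,0) g=1 f=8, (2,1) g=2 f=8]
step 2: expand (2,1) (f=8, h=6) → closed; open now [(0,0) g=1 f=8, (2,0) g=1 f=8, (3,1) g=3 f=10]
step 3: expand (0,0) (f=8, h=7) → closed; open now [(2,0) g=1 f=8, (3,1) g=3 f=10]
step 4: expand (2,0) (f=8, h=7) → closed; open now [(3,0) g=2 f=10, (3,1) g=3 f=10]
step 5: expand (3,1) (f=10, h=7) → closed; open now [(3,0) g=2 f=10, (3,2) g=4 f=10, (4,1) g=4 f=12]

order=[(0,2) → (2,1) → (0,0) → (2,0) → (3,1)]; open=[(3,0) g=2 f=10, (3,2) g=4 f=10, (4,1) g=4 f=12]; closed=[(0,0), (0,1), (0,2), (1,0), (1,1), (2,0), (2,1), (3,1)]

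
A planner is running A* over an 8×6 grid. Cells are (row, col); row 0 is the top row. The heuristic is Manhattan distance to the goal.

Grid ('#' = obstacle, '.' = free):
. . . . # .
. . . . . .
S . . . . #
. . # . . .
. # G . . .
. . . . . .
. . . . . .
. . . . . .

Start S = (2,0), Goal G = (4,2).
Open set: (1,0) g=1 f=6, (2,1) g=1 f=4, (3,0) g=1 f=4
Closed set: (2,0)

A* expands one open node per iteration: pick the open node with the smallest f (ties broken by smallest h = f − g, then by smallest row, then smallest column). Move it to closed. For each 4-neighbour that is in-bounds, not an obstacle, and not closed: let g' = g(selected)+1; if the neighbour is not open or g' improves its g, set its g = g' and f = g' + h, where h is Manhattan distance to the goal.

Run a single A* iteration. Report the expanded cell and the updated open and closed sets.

expanded=(2,1); open=[(1,0) g=1 f=6, (1,1) g=2 f=6, (2,2) g=2 f=4, (3,0) g=1 f=4, (3,1) g=2 f=4]; closed=[(2,0), (2,1)]

step 1: expand (2,1) (f=4, h=3) → closed; open now [(1,0) g=1 f=6, (1,1) g=2 f=6, (2,2) g=2 f=4, (3,0) g=1 f=4, (3,1) g=2 f=4]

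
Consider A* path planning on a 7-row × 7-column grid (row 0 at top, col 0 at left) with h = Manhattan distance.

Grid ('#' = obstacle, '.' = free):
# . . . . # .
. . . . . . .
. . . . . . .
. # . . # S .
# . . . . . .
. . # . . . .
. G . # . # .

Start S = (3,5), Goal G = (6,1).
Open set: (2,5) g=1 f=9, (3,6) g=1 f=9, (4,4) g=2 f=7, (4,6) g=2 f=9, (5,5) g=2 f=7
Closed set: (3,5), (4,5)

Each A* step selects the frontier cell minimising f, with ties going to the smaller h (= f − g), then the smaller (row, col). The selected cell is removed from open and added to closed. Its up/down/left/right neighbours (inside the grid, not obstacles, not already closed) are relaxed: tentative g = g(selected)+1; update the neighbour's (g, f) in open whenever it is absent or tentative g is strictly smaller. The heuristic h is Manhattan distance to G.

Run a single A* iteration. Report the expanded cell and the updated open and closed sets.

expanded=(4,4); open=[(2,5) g=1 f=9, (3,6) g=1 f=9, (4,3) g=3 f=7, (4,6) g=2 f=9, (5,4) g=3 f=7, (5,5) g=2 f=7]; closed=[(3,5), (4,4), (4,5)]

step 1: expand (4,4) (f=7, h=5) → closed; open now [(2,5) g=1 f=9, (3,6) g=1 f=9, (4,3) g=3 f=7, (4,6) g=2 f=9, (5,4) g=3 f=7, (5,5) g=2 f=7]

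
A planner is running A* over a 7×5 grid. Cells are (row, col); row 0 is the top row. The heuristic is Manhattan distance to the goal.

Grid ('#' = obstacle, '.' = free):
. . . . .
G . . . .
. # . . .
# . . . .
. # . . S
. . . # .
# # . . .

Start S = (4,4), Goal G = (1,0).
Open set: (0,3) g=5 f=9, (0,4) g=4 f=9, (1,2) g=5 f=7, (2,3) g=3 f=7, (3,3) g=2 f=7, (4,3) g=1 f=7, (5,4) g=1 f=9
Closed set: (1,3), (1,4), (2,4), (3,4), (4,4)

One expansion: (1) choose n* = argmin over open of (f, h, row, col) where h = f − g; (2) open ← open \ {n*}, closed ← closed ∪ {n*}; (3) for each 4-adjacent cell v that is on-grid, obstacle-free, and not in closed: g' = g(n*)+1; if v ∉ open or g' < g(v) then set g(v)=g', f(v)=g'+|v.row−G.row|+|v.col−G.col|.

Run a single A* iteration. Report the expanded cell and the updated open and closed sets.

step 1: expand (1,2) (f=7, h=2) → closed; open now [(0,2) g=6 f=9, (0,3) g=5 f=9, (0,4) g=4 f=9, (1,1) g=6 f=7, (2,2) g=6 f=9, (2,3) g=3 f=7, (3,3) g=2 f=7, (4,3) g=1 f=7, (5,4) g=1 f=9]

expanded=(1,2); open=[(0,2) g=6 f=9, (0,3) g=5 f=9, (0,4) g=4 f=9, (1,1) g=6 f=7, (2,2) g=6 f=9, (2,3) g=3 f=7, (3,3) g=2 f=7, (4,3) g=1 f=7, (5,4) g=1 f=9]; closed=[(1,2), (1,3), (1,4), (2,4), (3,4), (4,4)]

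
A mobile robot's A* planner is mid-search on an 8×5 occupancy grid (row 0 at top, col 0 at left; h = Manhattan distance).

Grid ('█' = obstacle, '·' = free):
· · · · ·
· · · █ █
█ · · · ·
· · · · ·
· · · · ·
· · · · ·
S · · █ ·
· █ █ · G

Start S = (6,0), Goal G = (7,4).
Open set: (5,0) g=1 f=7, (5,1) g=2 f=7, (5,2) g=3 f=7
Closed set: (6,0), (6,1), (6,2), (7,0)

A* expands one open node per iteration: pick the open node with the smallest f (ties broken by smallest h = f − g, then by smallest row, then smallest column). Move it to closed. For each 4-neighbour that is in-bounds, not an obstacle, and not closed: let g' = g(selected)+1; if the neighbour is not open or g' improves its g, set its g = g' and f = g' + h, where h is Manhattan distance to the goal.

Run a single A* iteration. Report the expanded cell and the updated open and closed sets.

expanded=(5,2); open=[(4,2) g=4 f=9, (5,0) g=1 f=7, (5,1) g=2 f=7, (5,3) g=4 f=7]; closed=[(5,2), (6,0), (6,1), (6,2), (7,0)]

step 1: expand (5,2) (f=7, h=4) → closed; open now [(4,2) g=4 f=9, (5,0) g=1 f=7, (5,1) g=2 f=7, (5,3) g=4 f=7]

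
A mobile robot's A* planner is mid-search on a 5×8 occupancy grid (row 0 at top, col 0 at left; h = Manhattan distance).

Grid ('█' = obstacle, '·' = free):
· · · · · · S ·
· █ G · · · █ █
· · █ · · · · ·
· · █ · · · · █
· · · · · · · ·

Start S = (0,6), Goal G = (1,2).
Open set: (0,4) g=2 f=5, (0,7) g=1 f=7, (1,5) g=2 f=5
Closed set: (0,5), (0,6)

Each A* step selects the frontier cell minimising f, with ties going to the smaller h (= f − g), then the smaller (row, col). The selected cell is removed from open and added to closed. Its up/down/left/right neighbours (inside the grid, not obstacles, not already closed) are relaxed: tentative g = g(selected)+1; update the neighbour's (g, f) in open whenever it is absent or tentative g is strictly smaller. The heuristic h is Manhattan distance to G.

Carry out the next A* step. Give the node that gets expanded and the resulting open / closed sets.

expanded=(0,4); open=[(0,3) g=3 f=5, (0,7) g=1 f=7, (1,4) g=3 f=5, (1,5) g=2 f=5]; closed=[(0,4), (0,5), (0,6)]

step 1: expand (0,4) (f=5, h=3) → closed; open now [(0,3) g=3 f=5, (0,7) g=1 f=7, (1,4) g=3 f=5, (1,5) g=2 f=5]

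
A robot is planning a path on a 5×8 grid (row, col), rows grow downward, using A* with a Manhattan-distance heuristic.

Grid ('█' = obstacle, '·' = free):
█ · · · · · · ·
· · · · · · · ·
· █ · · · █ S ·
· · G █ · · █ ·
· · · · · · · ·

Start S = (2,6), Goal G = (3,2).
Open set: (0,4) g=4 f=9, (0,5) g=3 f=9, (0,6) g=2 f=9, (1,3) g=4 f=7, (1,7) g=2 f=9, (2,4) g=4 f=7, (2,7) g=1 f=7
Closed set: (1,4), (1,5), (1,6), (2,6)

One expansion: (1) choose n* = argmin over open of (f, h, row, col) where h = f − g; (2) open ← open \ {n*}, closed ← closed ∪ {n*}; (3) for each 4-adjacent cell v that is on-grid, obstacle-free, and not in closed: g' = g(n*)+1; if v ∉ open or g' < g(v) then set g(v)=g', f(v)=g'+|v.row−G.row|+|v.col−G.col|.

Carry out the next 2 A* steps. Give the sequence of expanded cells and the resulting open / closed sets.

order=[(1,3) → (1,2)]; open=[(0,2) g=6 f=9, (0,3) g=5 f=9, (0,4) g=4 f=9, (0,5) g=3 f=9, (0,6) g=2 f=9, (1,1) g=6 f=9, (1,7) g=2 f=9, (2,2) g=6 f=7, (2,3) g=5 f=7, (2,4) g=4 f=7, (2,7) g=1 f=7]; closed=[(1,2), (1,3), (1,4), (1,5), (1,6), (2,6)]

step 1: expand (1,3) (f=7, h=3) → closed; open now [(0,3) g=5 f=9, (0,4) g=4 f=9, (0,5) g=3 f=9, (0,6) g=2 f=9, (1,2) g=5 f=7, (1,7) g=2 f=9, (2,3) g=5 f=7, (2,4) g=4 f=7, (2,7) g=1 f=7]
step 2: expand (1,2) (f=7, h=2) → closed; open now [(0,2) g=6 f=9, (0,3) g=5 f=9, (0,4) g=4 f=9, (0,5) g=3 f=9, (0,6) g=2 f=9, (1,1) g=6 f=9, (1,7) g=2 f=9, (2,2) g=6 f=7, (2,3) g=5 f=7, (2,4) g=4 f=7, (2,7) g=1 f=7]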